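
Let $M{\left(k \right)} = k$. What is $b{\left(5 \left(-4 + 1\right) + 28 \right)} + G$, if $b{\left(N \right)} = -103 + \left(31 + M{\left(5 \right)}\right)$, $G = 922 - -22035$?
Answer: $22890$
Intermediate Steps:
$G = 22957$ ($G = 922 + 22035 = 22957$)
$b{\left(N \right)} = -67$ ($b{\left(N \right)} = -103 + \left(31 + 5\right) = -103 + 36 = -67$)
$b{\left(5 \left(-4 + 1\right) + 28 \right)} + G = -67 + 22957 = 22890$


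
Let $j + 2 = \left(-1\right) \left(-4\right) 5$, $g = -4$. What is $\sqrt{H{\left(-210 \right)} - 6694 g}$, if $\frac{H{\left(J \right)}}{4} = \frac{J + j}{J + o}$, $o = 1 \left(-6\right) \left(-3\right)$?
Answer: $2 \sqrt{6695} \approx 163.65$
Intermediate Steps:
$o = 18$ ($o = \left(-6\right) \left(-3\right) = 18$)
$j = 18$ ($j = -2 + \left(-1\right) \left(-4\right) 5 = -2 + 4 \cdot 5 = -2 + 20 = 18$)
$H{\left(J \right)} = 4$ ($H{\left(J \right)} = 4 \frac{J + 18}{J + 18} = 4 \frac{18 + J}{18 + J} = 4 \cdot 1 = 4$)
$\sqrt{H{\left(-210 \right)} - 6694 g} = \sqrt{4 - -26776} = \sqrt{4 + 26776} = \sqrt{26780} = 2 \sqrt{6695}$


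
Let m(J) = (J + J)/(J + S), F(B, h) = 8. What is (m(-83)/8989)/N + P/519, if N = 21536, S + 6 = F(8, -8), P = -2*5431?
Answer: -28387032154889/1356368044176 ≈ -20.929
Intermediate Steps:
P = -10862
S = 2 (S = -6 + 8 = 2)
m(J) = 2*J/(2 + J) (m(J) = (J + J)/(J + 2) = (2*J)/(2 + J) = 2*J/(2 + J))
(m(-83)/8989)/N + P/519 = ((2*(-83)/(2 - 83))/8989)/21536 - 10862/519 = ((2*(-83)/(-81))*(1/8989))*(1/21536) - 10862*1/519 = ((2*(-83)*(-1/81))*(1/8989))*(1/21536) - 10862/519 = ((166/81)*(1/8989))*(1/21536) - 10862/519 = (166/728109)*(1/21536) - 10862/519 = 83/7840277712 - 10862/519 = -28387032154889/1356368044176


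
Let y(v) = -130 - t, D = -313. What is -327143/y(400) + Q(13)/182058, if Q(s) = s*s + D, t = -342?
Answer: -9926505137/6432716 ≈ -1543.1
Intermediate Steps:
Q(s) = -313 + s**2 (Q(s) = s*s - 313 = s**2 - 313 = -313 + s**2)
y(v) = 212 (y(v) = -130 - 1*(-342) = -130 + 342 = 212)
-327143/y(400) + Q(13)/182058 = -327143/212 + (-313 + 13**2)/182058 = -327143*1/212 + (-313 + 169)*(1/182058) = -327143/212 - 144*1/182058 = -327143/212 - 24/30343 = -9926505137/6432716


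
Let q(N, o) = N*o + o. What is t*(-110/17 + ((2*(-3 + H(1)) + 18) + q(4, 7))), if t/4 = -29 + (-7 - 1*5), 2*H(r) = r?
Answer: -115784/17 ≈ -6810.8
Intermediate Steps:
H(r) = r/2
q(N, o) = o + N*o
t = -164 (t = 4*(-29 + (-7 - 1*5)) = 4*(-29 + (-7 - 5)) = 4*(-29 - 12) = 4*(-41) = -164)
t*(-110/17 + ((2*(-3 + H(1)) + 18) + q(4, 7))) = -164*(-110/17 + ((2*(-3 + (1/2)*1) + 18) + 7*(1 + 4))) = -164*(-110*1/17 + ((2*(-3 + 1/2) + 18) + 7*5)) = -164*(-110/17 + ((2*(-5/2) + 18) + 35)) = -164*(-110/17 + ((-5 + 18) + 35)) = -164*(-110/17 + (13 + 35)) = -164*(-110/17 + 48) = -164*706/17 = -115784/17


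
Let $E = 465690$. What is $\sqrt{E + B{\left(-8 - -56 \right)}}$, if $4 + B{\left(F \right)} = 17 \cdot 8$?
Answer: $3 \sqrt{51758} \approx 682.51$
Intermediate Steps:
$B{\left(F \right)} = 132$ ($B{\left(F \right)} = -4 + 17 \cdot 8 = -4 + 136 = 132$)
$\sqrt{E + B{\left(-8 - -56 \right)}} = \sqrt{465690 + 132} = \sqrt{465822} = 3 \sqrt{51758}$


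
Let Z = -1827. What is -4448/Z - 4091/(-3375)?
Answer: 2498473/685125 ≈ 3.6467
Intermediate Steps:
-4448/Z - 4091/(-3375) = -4448/(-1827) - 4091/(-3375) = -4448*(-1/1827) - 4091*(-1/3375) = 4448/1827 + 4091/3375 = 2498473/685125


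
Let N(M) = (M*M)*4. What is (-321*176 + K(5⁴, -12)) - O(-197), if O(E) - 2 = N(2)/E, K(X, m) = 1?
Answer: -11129893/197 ≈ -56497.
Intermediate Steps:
N(M) = 4*M² (N(M) = M²*4 = 4*M²)
O(E) = 2 + 16/E (O(E) = 2 + (4*2²)/E = 2 + (4*4)/E = 2 + 16/E)
(-321*176 + K(5⁴, -12)) - O(-197) = (-321*176 + 1) - (2 + 16/(-197)) = (-56496 + 1) - (2 + 16*(-1/197)) = -56495 - (2 - 16/197) = -56495 - 1*378/197 = -56495 - 378/197 = -11129893/197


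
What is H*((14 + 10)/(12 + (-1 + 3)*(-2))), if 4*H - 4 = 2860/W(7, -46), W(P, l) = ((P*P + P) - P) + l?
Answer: 718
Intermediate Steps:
W(P, l) = l + P² (W(P, l) = ((P² + P) - P) + l = ((P + P²) - P) + l = P² + l = l + P²)
H = 718/3 (H = 1 + (2860/(-46 + 7²))/4 = 1 + (2860/(-46 + 49))/4 = 1 + (2860/3)/4 = 1 + (2860*(⅓))/4 = 1 + (¼)*(2860/3) = 1 + 715/3 = 718/3 ≈ 239.33)
H*((14 + 10)/(12 + (-1 + 3)*(-2))) = 718*((14 + 10)/(12 + (-1 + 3)*(-2)))/3 = 718*(24/(12 + 2*(-2)))/3 = 718*(24/(12 - 4))/3 = 718*(24/8)/3 = 718*(24*(⅛))/3 = (718/3)*3 = 718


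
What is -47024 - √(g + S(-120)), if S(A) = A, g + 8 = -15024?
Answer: -47024 - 4*I*√947 ≈ -47024.0 - 123.09*I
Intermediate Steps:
g = -15032 (g = -8 - 15024 = -15032)
-47024 - √(g + S(-120)) = -47024 - √(-15032 - 120) = -47024 - √(-15152) = -47024 - 4*I*√947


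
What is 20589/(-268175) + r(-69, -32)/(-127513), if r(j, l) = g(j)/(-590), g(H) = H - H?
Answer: -20589/268175 ≈ -0.076774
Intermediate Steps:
g(H) = 0
r(j, l) = 0 (r(j, l) = 0/(-590) = 0*(-1/590) = 0)
20589/(-268175) + r(-69, -32)/(-127513) = 20589/(-268175) + 0/(-127513) = 20589*(-1/268175) + 0*(-1/127513) = -20589/268175 + 0 = -20589/268175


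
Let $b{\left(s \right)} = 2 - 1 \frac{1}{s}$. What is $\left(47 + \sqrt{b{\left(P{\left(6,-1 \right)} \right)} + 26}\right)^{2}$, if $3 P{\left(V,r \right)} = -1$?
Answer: $\left(47 + \sqrt{31}\right)^{2} \approx 2763.4$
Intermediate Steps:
$P{\left(V,r \right)} = - \frac{1}{3}$ ($P{\left(V,r \right)} = \frac{1}{3} \left(-1\right) = - \frac{1}{3}$)
$b{\left(s \right)} = 2 - \frac{1}{s}$
$\left(47 + \sqrt{b{\left(P{\left(6,-1 \right)} \right)} + 26}\right)^{2} = \left(47 + \sqrt{\left(2 - \frac{1}{- \frac{1}{3}}\right) + 26}\right)^{2} = \left(47 + \sqrt{\left(2 - -3\right) + 26}\right)^{2} = \left(47 + \sqrt{\left(2 + 3\right) + 26}\right)^{2} = \left(47 + \sqrt{5 + 26}\right)^{2} = \left(47 + \sqrt{31}\right)^{2}$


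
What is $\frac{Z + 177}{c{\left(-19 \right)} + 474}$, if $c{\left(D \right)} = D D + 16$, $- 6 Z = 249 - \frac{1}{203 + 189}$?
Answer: $\frac{318697}{2001552} \approx 0.15922$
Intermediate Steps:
$Z = - \frac{97607}{2352}$ ($Z = - \frac{249 - \frac{1}{203 + 189}}{6} = - \frac{249 - \frac{1}{392}}{6} = \left(- \frac{1}{6}\right) \frac{97607}{392} = - \frac{97607}{2352} \approx -41.5$)
$c{\left(D \right)} = 16 + D^{2}$ ($c{\left(D \right)} = D^{2} + 16 = 16 + D^{2}$)
$\frac{Z + 177}{c{\left(-19 \right)} + 474} = \frac{- \frac{97607}{2352} + 177}{\left(16 + \left(-19\right)^{2}\right) + 474} = \frac{318697}{2352 \left(\left(16 + 361\right) + 474\right)} = \frac{318697}{2352 \left(377 + 474\right)} = \frac{318697}{2352 \cdot 851} = \frac{318697}{2352} \cdot \frac{1}{851} = \frac{318697}{2001552}$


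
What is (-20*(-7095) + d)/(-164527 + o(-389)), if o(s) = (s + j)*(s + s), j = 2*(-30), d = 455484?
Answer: 597384/184795 ≈ 3.2327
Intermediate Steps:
j = -60
o(s) = 2*s*(-60 + s) (o(s) = (s - 60)*(s + s) = (-60 + s)*(2*s) = 2*s*(-60 + s))
(-20*(-7095) + d)/(-164527 + o(-389)) = (-20*(-7095) + 455484)/(-164527 + 2*(-389)*(-60 - 389)) = (141900 + 455484)/(-164527 + 2*(-389)*(-449)) = 597384/(-164527 + 349322) = 597384/184795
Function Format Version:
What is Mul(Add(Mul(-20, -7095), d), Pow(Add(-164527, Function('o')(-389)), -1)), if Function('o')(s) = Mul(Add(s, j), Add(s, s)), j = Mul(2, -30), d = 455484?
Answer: Rational(597384, 184795) ≈ 3.2327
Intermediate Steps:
j = -60
Function('o')(s) = Mul(2, s, Add(-60, s)) (Function('o')(s) = Mul(Add(s, -60), Add(s, s)) = Mul(Add(-60, s), Mul(2, s)) = Mul(2, s, Add(-60, s)))
Mul(Add(Mul(-20, -7095), d), Pow(Add(-164527, Function('o')(-389)), -1)) = Mul(Add(Mul(-20, -7095), 455484), Pow(Add(-164527, Mul(2, -389, Add(-60, -389))), -1)) = Mul(Add(141900, 455484), Pow(Add(-164527, Mul(2, -389, -449)), -1)) = Mul(597384, Pow(Add(-164527, 349322), -1)) = Mul(597384, Pow(184795, -1)) = Mul(597384, Rational(1, 184795)) = Rational(597384, 184795)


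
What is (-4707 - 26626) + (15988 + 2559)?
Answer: -12786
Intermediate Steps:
(-4707 - 26626) + (15988 + 2559) = -31333 + 18547 = -12786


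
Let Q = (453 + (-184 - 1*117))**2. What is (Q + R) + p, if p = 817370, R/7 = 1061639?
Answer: 8271947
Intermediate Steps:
R = 7431473 (R = 7*1061639 = 7431473)
Q = 23104 (Q = (453 + (-184 - 117))**2 = (453 - 301)**2 = 152**2 = 23104)
(Q + R) + p = (23104 + 7431473) + 817370 = 7454577 + 817370 = 8271947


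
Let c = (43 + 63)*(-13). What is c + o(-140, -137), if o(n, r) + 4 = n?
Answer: -1522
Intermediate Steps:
o(n, r) = -4 + n
c = -1378 (c = 106*(-13) = -1378)
c + o(-140, -137) = -1378 + (-4 - 140) = -1378 - 144 = -1522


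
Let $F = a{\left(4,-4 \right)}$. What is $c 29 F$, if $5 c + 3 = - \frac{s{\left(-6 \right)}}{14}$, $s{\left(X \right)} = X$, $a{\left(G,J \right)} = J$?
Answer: $\frac{2088}{35} \approx 59.657$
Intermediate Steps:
$F = -4$
$c = - \frac{18}{35}$ ($c = - \frac{3}{5} + \frac{\left(-1\right) \left(- \frac{6}{14}\right)}{5} = - \frac{3}{5} + \frac{\left(-1\right) \left(\left(-6\right) \frac{1}{14}\right)}{5} = - \frac{3}{5} + \frac{\left(-1\right) \left(- \frac{3}{7}\right)}{5} = - \frac{3}{5} + \frac{1}{5} \cdot \frac{3}{7} = - \frac{3}{5} + \frac{3}{35} = - \frac{18}{35} \approx -0.51429$)
$c 29 F = \left(- \frac{18}{35}\right) 29 \left(-4\right) = \left(- \frac{522}{35}\right) \left(-4\right) = \frac{2088}{35}$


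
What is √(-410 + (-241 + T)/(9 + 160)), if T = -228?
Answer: 3*I*√7751/13 ≈ 20.317*I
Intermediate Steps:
√(-410 + (-241 + T)/(9 + 160)) = √(-410 + (-241 - 228)/(9 + 160)) = √(-410 - 469/169) = √(-69759/169) = 3*I*√7751/13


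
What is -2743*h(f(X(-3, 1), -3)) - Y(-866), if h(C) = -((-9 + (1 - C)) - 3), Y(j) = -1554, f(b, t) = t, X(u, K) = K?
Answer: -20390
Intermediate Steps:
h(C) = 11 + C (h(C) = -((-8 - C) - 3) = -(-11 - C) = 11 + C)
-2743*h(f(X(-3, 1), -3)) - Y(-866) = -2743*(11 - 3) - 1*(-1554) = -2743*8 + 1554 = -21944 + 1554 = -20390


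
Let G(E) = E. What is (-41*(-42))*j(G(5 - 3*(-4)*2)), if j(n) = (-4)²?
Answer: 27552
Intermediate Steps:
j(n) = 16
(-41*(-42))*j(G(5 - 3*(-4)*2)) = -41*(-42)*16 = 1722*16 = 27552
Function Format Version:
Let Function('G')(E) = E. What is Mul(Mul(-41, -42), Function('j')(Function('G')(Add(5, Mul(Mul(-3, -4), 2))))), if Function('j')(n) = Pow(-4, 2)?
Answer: 27552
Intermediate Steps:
Function('j')(n) = 16
Mul(Mul(-41, -42), Function('j')(Function('G')(Add(5, Mul(Mul(-3, -4), 2))))) = Mul(Mul(-41, -42), 16) = Mul(1722, 16) = 27552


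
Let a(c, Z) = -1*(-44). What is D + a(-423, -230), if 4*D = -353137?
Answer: -352961/4 ≈ -88240.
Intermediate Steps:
D = -353137/4 (D = (1/4)*(-353137) = -353137/4 ≈ -88284.)
a(c, Z) = 44
D + a(-423, -230) = -353137/4 + 44 = -352961/4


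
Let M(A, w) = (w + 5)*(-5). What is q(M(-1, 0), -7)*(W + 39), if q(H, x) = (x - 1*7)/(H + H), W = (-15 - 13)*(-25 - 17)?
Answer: 1701/5 ≈ 340.20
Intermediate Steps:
W = 1176 (W = -28*(-42) = 1176)
M(A, w) = -25 - 5*w (M(A, w) = (5 + w)*(-5) = -25 - 5*w)
q(H, x) = (-7 + x)/(2*H) (q(H, x) = (x - 7)/((2*H)) = (-7 + x)*(1/(2*H)) = (-7 + x)/(2*H))
q(M(-1, 0), -7)*(W + 39) = ((-7 - 7)/(2*(-25 - 5*0)))*(1176 + 39) = ((½)*(-14)/(-25 + 0))*1215 = ((½)*(-14)/(-25))*1215 = ((½)*(-1/25)*(-14))*1215 = (7/25)*1215 = 1701/5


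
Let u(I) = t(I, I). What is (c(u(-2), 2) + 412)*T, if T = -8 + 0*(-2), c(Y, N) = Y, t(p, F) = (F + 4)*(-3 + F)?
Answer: -3216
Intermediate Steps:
t(p, F) = (-3 + F)*(4 + F) (t(p, F) = (4 + F)*(-3 + F) = (-3 + F)*(4 + F))
u(I) = -12 + I + I**2
T = -8 (T = -8 + 0 = -8)
(c(u(-2), 2) + 412)*T = ((-12 - 2 + (-2)**2) + 412)*(-8) = ((-12 - 2 + 4) + 412)*(-8) = (-10 + 412)*(-8) = 402*(-8) = -3216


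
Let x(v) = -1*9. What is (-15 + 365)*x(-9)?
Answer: -3150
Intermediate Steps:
x(v) = -9
(-15 + 365)*x(-9) = (-15 + 365)*(-9) = 350*(-9) = -3150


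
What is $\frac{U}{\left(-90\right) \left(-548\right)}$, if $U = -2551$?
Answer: $- \frac{2551}{49320} \approx -0.051723$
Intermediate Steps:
$\frac{U}{\left(-90\right) \left(-548\right)} = - \frac{2551}{\left(-90\right) \left(-548\right)} = - \frac{2551}{49320}$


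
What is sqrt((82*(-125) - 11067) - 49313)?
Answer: I*sqrt(70630) ≈ 265.76*I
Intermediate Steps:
sqrt((82*(-125) - 11067) - 49313) = sqrt((-10250 - 11067) - 49313) = sqrt(-21317 - 49313) = sqrt(-70630) = I*sqrt(70630)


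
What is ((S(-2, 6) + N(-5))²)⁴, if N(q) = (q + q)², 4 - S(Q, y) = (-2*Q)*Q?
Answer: 24759631762948096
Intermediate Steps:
S(Q, y) = 4 + 2*Q² (S(Q, y) = 4 - (-2*Q)*Q = 4 - (-2)*Q² = 4 + 2*Q²)
N(q) = 4*q² (N(q) = (2*q)² = 4*q²)
((S(-2, 6) + N(-5))²)⁴ = (((4 + 2*(-2)²) + 4*(-5)²)²)⁴ = (((4 + 2*4) + 4*25)²)⁴ = (((4 + 8) + 100)²)⁴ = ((12 + 100)²)⁴ = (112²)⁴ = 12544⁴ = 24759631762948096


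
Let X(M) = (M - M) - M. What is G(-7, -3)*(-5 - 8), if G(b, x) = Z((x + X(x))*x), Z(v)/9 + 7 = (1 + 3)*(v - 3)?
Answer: 2223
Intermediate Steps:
X(M) = -M (X(M) = 0 - M = -M)
Z(v) = -171 + 36*v (Z(v) = -63 + 9*((1 + 3)*(v - 3)) = -63 + 9*(4*(-3 + v)) = -63 + 9*(-12 + 4*v) = -63 + (-108 + 36*v) = -171 + 36*v)
G(b, x) = -171 (G(b, x) = -171 + 36*((x - x)*x) = -171 + 36*(0*x) = -171 + 36*0 = -171 + 0 = -171)
G(-7, -3)*(-5 - 8) = -171*(-5 - 8) = -171*(-13) = 2223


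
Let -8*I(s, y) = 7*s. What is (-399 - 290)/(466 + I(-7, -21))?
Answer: -5512/3777 ≈ -1.4594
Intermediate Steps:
I(s, y) = -7*s/8
(-399 - 290)/(466 + I(-7, -21)) = (-399 - 290)/(466 - 7/8*(-7)) = -689/(466 + 49/8) = -689/3777/8 = -689*8/3777 = -5512/3777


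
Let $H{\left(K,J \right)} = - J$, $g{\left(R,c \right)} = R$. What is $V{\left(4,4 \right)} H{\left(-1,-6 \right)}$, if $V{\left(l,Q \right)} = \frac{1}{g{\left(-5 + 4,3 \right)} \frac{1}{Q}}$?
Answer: $-24$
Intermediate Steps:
$V{\left(l,Q \right)} = - Q$ ($V{\left(l,Q \right)} = \frac{1}{\left(-5 + 4\right) \frac{1}{Q}} = \frac{1}{\left(-1\right) \frac{1}{Q}} = - Q$)
$V{\left(4,4 \right)} H{\left(-1,-6 \right)} = \left(-1\right) 4 \left(\left(-1\right) \left(-6\right)\right) = \left(-4\right) 6 = -24$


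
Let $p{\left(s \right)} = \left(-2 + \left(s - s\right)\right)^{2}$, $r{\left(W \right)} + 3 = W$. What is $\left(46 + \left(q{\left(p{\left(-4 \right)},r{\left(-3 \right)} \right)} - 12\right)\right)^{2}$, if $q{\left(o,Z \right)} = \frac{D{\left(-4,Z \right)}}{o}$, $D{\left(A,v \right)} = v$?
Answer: $\frac{4225}{4} \approx 1056.3$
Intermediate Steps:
$r{\left(W \right)} = -3 + W$
$p{\left(s \right)} = 4$ ($p{\left(s \right)} = \left(-2 + 0\right)^{2} = \left(-2\right)^{2} = 4$)
$q{\left(o,Z \right)} = \frac{Z}{o}$
$\left(46 + \left(q{\left(p{\left(-4 \right)},r{\left(-3 \right)} \right)} - 12\right)\right)^{2} = \left(46 - \left(12 - \frac{-3 - 3}{4}\right)\right)^{2} = \left(46 - \frac{27}{2}\right)^{2} = \left(\frac{65}{2}\right)^{2} = \frac{4225}{4}$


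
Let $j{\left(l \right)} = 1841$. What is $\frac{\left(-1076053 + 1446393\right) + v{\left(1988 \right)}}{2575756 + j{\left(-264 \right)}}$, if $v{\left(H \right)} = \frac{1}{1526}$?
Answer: $\frac{565138841}{3933413022} \approx 0.14368$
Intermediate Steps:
$v{\left(H \right)} = \frac{1}{1526}$
$\frac{\left(-1076053 + 1446393\right) + v{\left(1988 \right)}}{2575756 + j{\left(-264 \right)}} = \frac{\left(-1076053 + 1446393\right) + \frac{1}{1526}}{2575756 + 1841} = \frac{370340 + \frac{1}{1526}}{2577597} = \frac{565138841}{1526} \cdot \frac{1}{2577597} = \frac{565138841}{3933413022}$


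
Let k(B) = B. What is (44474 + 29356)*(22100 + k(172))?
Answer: 1644341760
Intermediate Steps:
(44474 + 29356)*(22100 + k(172)) = (44474 + 29356)*(22100 + 172) = 73830*22272 = 1644341760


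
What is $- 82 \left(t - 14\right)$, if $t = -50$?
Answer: $5248$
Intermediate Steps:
$- 82 \left(t - 14\right) = - 82 \left(-50 - 14\right) = \left(-82\right) \left(-64\right) = 5248$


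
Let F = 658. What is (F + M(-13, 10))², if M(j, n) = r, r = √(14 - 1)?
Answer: (658 + √13)² ≈ 4.3772e+5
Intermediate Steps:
r = √13 ≈ 3.6056
M(j, n) = √13
(F + M(-13, 10))² = (658 + √13)²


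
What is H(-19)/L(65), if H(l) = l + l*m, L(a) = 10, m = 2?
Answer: -57/10 ≈ -5.7000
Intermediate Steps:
H(l) = 3*l (H(l) = l + l*2 = l + 2*l = 3*l)
H(-19)/L(65) = (3*(-19))/10 = -57*1/10 = -57/10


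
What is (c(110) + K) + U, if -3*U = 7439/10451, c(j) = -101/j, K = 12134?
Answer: 41844118277/3448830 ≈ 12133.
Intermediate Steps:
U = -7439/31353 (U = -7439/(3*10451) = -⅓*7439/10451 = -7439/31353 ≈ -0.23727)
(c(110) + K) + U = (-101/110 + 12134) - 7439/31353 = 1334639/110 - 7439/31353 = 41844118277/3448830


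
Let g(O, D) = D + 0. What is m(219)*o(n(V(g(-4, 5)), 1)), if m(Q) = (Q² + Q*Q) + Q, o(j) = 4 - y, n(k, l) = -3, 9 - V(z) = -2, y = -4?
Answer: 769128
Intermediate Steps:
g(O, D) = D
V(z) = 11 (V(z) = 9 - 1*(-2) = 9 + 2 = 11)
o(j) = 8 (o(j) = 4 - 1*(-4) = 4 + 4 = 8)
m(Q) = Q + 2*Q² (m(Q) = (Q² + Q²) + Q = 2*Q² + Q = Q + 2*Q²)
m(219)*o(n(V(g(-4, 5)), 1)) = (219*(1 + 2*219))*8 = (219*(1 + 438))*8 = (219*439)*8 = 96141*8 = 769128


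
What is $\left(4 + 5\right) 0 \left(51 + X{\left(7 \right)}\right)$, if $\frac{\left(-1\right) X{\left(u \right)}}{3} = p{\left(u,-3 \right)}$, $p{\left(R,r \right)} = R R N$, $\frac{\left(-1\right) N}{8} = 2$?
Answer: $0$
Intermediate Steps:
$N = -16$ ($N = \left(-8\right) 2 = -16$)
$p{\left(R,r \right)} = - 16 R^{2}$ ($p{\left(R,r \right)} = R R \left(-16\right) = R^{2} \left(-16\right) = - 16 R^{2}$)
$X{\left(u \right)} = 48 u^{2}$ ($X{\left(u \right)} = - 3 \left(- 16 u^{2}\right) = 48 u^{2}$)
$\left(4 + 5\right) 0 \left(51 + X{\left(7 \right)}\right) = \left(4 + 5\right) 0 \left(51 + 48 \cdot 7^{2}\right) = 9 \cdot 0 \left(51 + 48 \cdot 49\right) = 0 \left(51 + 2352\right) = 0 \cdot 2403 = 0$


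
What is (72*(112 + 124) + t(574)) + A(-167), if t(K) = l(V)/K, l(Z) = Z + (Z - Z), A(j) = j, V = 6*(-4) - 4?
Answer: 689823/41 ≈ 16825.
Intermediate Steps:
V = -28 (V = -24 - 4 = -28)
l(Z) = Z (l(Z) = Z + 0 = Z)
t(K) = -28/K
(72*(112 + 124) + t(574)) + A(-167) = (72*(112 + 124) - 28/574) - 167 = (72*236 - 28*1/574) - 167 = (16992 - 2/41) - 167 = 696670/41 - 167 = 689823/41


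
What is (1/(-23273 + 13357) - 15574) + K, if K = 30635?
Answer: 149344875/9916 ≈ 15061.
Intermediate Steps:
(1/(-23273 + 13357) - 15574) + K = (1/(-23273 + 13357) - 15574) + 30635 = (1/(-9916) - 15574) + 30635 = (-1/9916 - 15574) + 30635 = -154431785/9916 + 30635 = 149344875/9916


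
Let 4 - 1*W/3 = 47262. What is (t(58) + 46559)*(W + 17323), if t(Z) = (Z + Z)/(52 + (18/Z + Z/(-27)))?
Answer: -227594578894621/39277 ≈ -5.7946e+9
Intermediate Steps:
W = -141774 (W = 12 - 3*47262 = 12 - 141786 = -141774)
t(Z) = 2*Z/(52 + 18/Z - Z/27) (t(Z) = (2*Z)/(52 + (18/Z + Z*(-1/27))) = (2*Z)/(52 + (18/Z - Z/27)) = (2*Z)/(52 + 18/Z - Z/27) = 2*Z/(52 + 18/Z - Z/27))
(t(58) + 46559)*(W + 17323) = (54*58²/(486 - 1*58² + 1404*58) + 46559)*(-141774 + 17323) = (54*3364/(486 - 1*3364 + 81432) + 46559)*(-124451) = (54*3364/(486 - 3364 + 81432) + 46559)*(-124451) = (54*3364/78554 + 46559)*(-124451) = (54*3364*(1/78554) + 46559)*(-124451) = (90828/39277 + 46559)*(-124451) = (1828788671/39277)*(-124451) = -227594578894621/39277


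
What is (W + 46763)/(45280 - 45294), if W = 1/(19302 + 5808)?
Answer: -1174218931/351540 ≈ -3340.2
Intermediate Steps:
W = 1/25110 ≈ 3.9825e-5
(W + 46763)/(45280 - 45294) = (1/25110 + 46763)/(45280 - 45294) = (1174218931/25110)/(-14) = (1174218931/25110)*(-1/14) = -1174218931/351540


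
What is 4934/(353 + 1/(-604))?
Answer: 2980136/213211 ≈ 13.977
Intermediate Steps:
4934/(353 + 1/(-604)) = 4934/(353 - 1/604) = 4934/(213211/604) = 4934*(604/213211) = 2980136/213211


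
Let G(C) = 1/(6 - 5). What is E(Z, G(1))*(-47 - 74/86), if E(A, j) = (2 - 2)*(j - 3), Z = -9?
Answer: 0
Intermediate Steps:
G(C) = 1 (G(C) = 1/1 = 1)
E(A, j) = 0 (E(A, j) = 0*(-3 + j) = 0)
E(Z, G(1))*(-47 - 74/86) = 0*(-47 - 74/86) = 0*(-47 - 74*1/86) = 0*(-47 - 37/43) = 0*(-2058/43) = 0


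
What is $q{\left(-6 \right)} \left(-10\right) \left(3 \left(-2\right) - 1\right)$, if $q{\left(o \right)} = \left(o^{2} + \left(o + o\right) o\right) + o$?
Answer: $7140$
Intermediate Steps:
$q{\left(o \right)} = o + 3 o^{2}$ ($q{\left(o \right)} = \left(o^{2} + 2 o o\right) + o = \left(o^{2} + 2 o^{2}\right) + o = 3 o^{2} + o = o + 3 o^{2}$)
$q{\left(-6 \right)} \left(-10\right) \left(3 \left(-2\right) - 1\right) = - 6 \left(1 + 3 \left(-6\right)\right) \left(-10\right) \left(3 \left(-2\right) - 1\right) = - 6 \left(1 - 18\right) \left(-10\right) \left(-6 - 1\right) = \left(-6\right) \left(-17\right) \left(-10\right) \left(-7\right) = 102 \left(-10\right) \left(-7\right) = \left(-1020\right) \left(-7\right) = 7140$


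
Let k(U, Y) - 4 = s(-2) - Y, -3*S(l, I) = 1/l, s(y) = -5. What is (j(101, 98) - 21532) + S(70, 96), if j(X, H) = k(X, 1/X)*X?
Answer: -4543141/210 ≈ -21634.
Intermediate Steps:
S(l, I) = -1/(3*l)
k(U, Y) = -1 - Y (k(U, Y) = 4 + (-5 - Y) = -1 - Y)
j(X, H) = X*(-1 - 1/X) (j(X, H) = (-1 - 1/X)*X = X*(-1 - 1/X))
(j(101, 98) - 21532) + S(70, 96) = ((-1 - 1*101) - 21532) - ⅓/70 = ((-1 - 101) - 21532) - ⅓*1/70 = (-102 - 21532) - 1/210 = -21634 - 1/210 = -4543141/210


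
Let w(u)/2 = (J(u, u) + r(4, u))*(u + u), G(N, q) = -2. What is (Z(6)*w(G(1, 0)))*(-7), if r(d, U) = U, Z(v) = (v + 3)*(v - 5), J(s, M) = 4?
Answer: 1008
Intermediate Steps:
Z(v) = (-5 + v)*(3 + v) (Z(v) = (3 + v)*(-5 + v) = (-5 + v)*(3 + v))
w(u) = 4*u*(4 + u) (w(u) = 2*((4 + u)*(u + u)) = 2*((4 + u)*(2*u)) = 2*(2*u*(4 + u)) = 4*u*(4 + u))
(Z(6)*w(G(1, 0)))*(-7) = ((-15 + 6² - 2*6)*(4*(-2)*(4 - 2)))*(-7) = ((-15 + 36 - 12)*(4*(-2)*2))*(-7) = (9*(-16))*(-7) = -144*(-7) = 1008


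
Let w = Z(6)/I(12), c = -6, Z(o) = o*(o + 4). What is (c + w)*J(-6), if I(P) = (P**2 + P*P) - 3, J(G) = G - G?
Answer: 0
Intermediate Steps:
J(G) = 0
Z(o) = o*(4 + o)
I(P) = -3 + 2*P**2 (I(P) = (P**2 + P**2) - 3 = 2*P**2 - 3 = -3 + 2*P**2)
w = 4/19 (w = (6*(4 + 6))/(-3 + 2*12**2) = (6*10)/(-3 + 2*144) = 60/(-3 + 288) = 60/285 = 60*(1/285) = 4/19 ≈ 0.21053)
(c + w)*J(-6) = (-6 + 4/19)*0 = -110/19*0 = 0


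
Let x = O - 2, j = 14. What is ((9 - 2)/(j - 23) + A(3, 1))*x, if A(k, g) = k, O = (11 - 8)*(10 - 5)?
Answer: 260/9 ≈ 28.889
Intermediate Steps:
O = 15 (O = 3*5 = 15)
x = 13 (x = 15 - 2 = 13)
((9 - 2)/(j - 23) + A(3, 1))*x = ((9 - 2)/(14 - 23) + 3)*13 = (7/(-9) + 3)*13 = (7*(-⅑) + 3)*13 = (-7/9 + 3)*13 = (20/9)*13 = 260/9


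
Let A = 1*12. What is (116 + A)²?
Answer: 16384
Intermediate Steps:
A = 12
(116 + A)² = (116 + 12)² = 128² = 16384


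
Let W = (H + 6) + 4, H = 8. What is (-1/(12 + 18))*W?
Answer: -⅗ ≈ -0.60000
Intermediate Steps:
W = 18 (W = (8 + 6) + 4 = 14 + 4 = 18)
(-1/(12 + 18))*W = (-1/(12 + 18))*18 = (-1/30)*18 = ((1/30)*(-1))*18 = -1/30*18 = -⅗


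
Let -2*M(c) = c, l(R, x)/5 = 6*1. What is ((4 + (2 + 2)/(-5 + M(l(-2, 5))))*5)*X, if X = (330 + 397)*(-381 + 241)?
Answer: -1933820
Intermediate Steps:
l(R, x) = 30 (l(R, x) = 5*(6*1) = 5*6 = 30)
M(c) = -c/2
X = -101780 (X = 727*(-140) = -101780)
((4 + (2 + 2)/(-5 + M(l(-2, 5))))*5)*X = ((4 + (2 + 2)/(-5 - ½*30))*5)*(-101780) = ((4 + 4/(-5 - 15))*5)*(-101780) = ((4 + 4/(-20))*5)*(-101780) = ((4 + 4*(-1/20))*5)*(-101780) = ((4 - ⅕)*5)*(-101780) = ((19/5)*5)*(-101780) = 19*(-101780) = -1933820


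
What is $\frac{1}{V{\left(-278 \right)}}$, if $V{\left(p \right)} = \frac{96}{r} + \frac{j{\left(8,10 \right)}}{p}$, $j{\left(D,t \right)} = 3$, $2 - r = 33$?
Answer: $- \frac{8618}{26781} \approx -0.3218$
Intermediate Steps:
$r = -31$ ($r = 2 - 33 = -31$)
$V{\left(p \right)} = - \frac{96}{31} + \frac{3}{p}$ ($V{\left(p \right)} = \frac{96}{-31} + \frac{3}{p} = 96 \left(- \frac{1}{31}\right) + \frac{3}{p} = - \frac{96}{31} + \frac{3}{p}$)
$\frac{1}{V{\left(-278 \right)}} = \frac{1}{- \frac{96}{31} + \frac{3}{-278}} = \frac{1}{- \frac{96}{31} + 3 \left(- \frac{1}{278}\right)} = \frac{1}{- \frac{96}{31} - \frac{3}{278}} = \frac{1}{- \frac{26781}{8618}} = - \frac{8618}{26781}$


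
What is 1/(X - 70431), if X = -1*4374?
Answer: -1/74805 ≈ -1.3368e-5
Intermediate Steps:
X = -4374
1/(X - 70431) = 1/(-4374 - 70431) = 1/(-74805) = -1/74805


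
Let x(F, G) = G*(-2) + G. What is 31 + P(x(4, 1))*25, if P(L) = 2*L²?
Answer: 81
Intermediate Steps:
x(F, G) = -G (x(F, G) = -2*G + G = -G)
31 + P(x(4, 1))*25 = 31 + (2*(-1*1)²)*25 = 31 + (2*(-1)²)*25 = 31 + (2*1)*25 = 31 + 2*25 = 31 + 50 = 81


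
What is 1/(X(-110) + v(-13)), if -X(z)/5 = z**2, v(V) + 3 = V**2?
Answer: -1/60334 ≈ -1.6574e-5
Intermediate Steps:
v(V) = -3 + V**2
X(z) = -5*z**2
1/(X(-110) + v(-13)) = 1/(-5*(-110)**2 + (-3 + (-13)**2)) = 1/(-5*12100 + (-3 + 169)) = 1/(-60500 + 166) = 1/(-60334) = -1/60334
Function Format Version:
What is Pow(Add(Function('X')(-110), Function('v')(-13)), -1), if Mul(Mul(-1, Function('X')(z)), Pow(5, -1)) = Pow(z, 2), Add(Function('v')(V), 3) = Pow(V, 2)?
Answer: Rational(-1, 60334) ≈ -1.6574e-5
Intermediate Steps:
Function('v')(V) = Add(-3, Pow(V, 2))
Function('X')(z) = Mul(-5, Pow(z, 2))
Pow(Add(Function('X')(-110), Function('v')(-13)), -1) = Pow(Add(Mul(-5, Pow(-110, 2)), Add(-3, Pow(-13, 2))), -1) = Pow(Add(Mul(-5, 12100), Add(-3, 169)), -1) = Pow(Add(-60500, 166), -1) = Pow(-60334, -1) = Rational(-1, 60334)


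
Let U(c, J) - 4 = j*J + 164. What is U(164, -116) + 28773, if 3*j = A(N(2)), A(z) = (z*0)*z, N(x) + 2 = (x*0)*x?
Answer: 28941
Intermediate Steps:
N(x) = -2 (N(x) = -2 + (x*0)*x = -2 + 0*x = -2 + 0 = -2)
A(z) = 0 (A(z) = 0*z = 0)
j = 0 (j = (⅓)*0 = 0)
U(c, J) = 168 (U(c, J) = 4 + (0*J + 164) = 4 + (0 + 164) = 4 + 164 = 168)
U(164, -116) + 28773 = 168 + 28773 = 28941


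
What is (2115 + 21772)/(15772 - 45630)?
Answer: -23887/29858 ≈ -0.80002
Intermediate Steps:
(2115 + 21772)/(15772 - 45630) = 23887/(-29858) = 23887*(-1/29858) = -23887/29858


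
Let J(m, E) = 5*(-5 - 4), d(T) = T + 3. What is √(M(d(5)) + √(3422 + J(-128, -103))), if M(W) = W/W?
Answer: √(1 + √3377) ≈ 7.6884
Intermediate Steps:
d(T) = 3 + T
J(m, E) = -45 (J(m, E) = 5*(-9) = -45)
M(W) = 1
√(M(d(5)) + √(3422 + J(-128, -103))) = √(1 + √(3422 - 45)) = √(1 + √3377)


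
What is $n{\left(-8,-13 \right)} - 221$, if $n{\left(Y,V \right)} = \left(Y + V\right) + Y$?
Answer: $-250$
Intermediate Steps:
$n{\left(Y,V \right)} = V + 2 Y$ ($n{\left(Y,V \right)} = \left(V + Y\right) + Y = V + 2 Y$)
$n{\left(-8,-13 \right)} - 221 = \left(-13 + 2 \left(-8\right)\right) - 221 = \left(-13 - 16\right) - 221 = -29 - 221 = -250$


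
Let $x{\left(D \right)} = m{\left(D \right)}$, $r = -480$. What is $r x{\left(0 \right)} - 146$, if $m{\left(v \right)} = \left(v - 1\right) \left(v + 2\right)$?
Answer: $814$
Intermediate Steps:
$m{\left(v \right)} = \left(-1 + v\right) \left(2 + v\right)$
$x{\left(D \right)} = -2 + D + D^{2}$
$r x{\left(0 \right)} - 146 = - 480 \left(-2 + 0 + 0^{2}\right) - 146 = - 480 \left(-2 + 0 + 0\right) - 146 = \left(-480\right) \left(-2\right) - 146 = 960 - 146 = 814$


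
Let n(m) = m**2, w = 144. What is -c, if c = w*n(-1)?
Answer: -144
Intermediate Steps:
c = 144 (c = 144*(-1)**2 = 144*1 = 144)
-c = -1*144 = -144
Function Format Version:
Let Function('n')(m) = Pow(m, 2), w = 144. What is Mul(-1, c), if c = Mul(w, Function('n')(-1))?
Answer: -144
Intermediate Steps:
c = 144 (c = Mul(144, Pow(-1, 2)) = Mul(144, 1) = 144)
Mul(-1, c) = Mul(-1, 144) = -144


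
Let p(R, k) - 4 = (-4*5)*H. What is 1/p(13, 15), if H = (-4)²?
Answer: -1/316 ≈ -0.0031646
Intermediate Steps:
H = 16
p(R, k) = -316 (p(R, k) = 4 - 4*5*16 = 4 - 20*16 = 4 - 320 = -316)
1/p(13, 15) = 1/(-316) = -1/316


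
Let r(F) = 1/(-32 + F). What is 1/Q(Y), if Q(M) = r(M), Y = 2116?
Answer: 2084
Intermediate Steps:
Q(M) = 1/(-32 + M)
1/Q(Y) = 1/(1/(-32 + 2116)) = 1/(1/2084) = 2084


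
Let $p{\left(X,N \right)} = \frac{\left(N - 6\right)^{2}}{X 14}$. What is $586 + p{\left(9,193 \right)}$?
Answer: $\frac{108805}{126} \approx 863.53$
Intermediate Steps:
$p{\left(X,N \right)} = \frac{\left(-6 + N\right)^{2}}{14 X}$
$586 + p{\left(9,193 \right)} = 586 + \frac{\left(-6 + 193\right)^{2}}{14 \cdot 9} = 586 + \frac{1}{14} \cdot \frac{1}{9} \cdot 187^{2} = 586 + \frac{1}{14} \cdot \frac{1}{9} \cdot 34969 = 586 + \frac{34969}{126} = \frac{108805}{126}$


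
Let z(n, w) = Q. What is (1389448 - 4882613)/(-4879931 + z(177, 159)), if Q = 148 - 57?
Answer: 698633/975968 ≈ 0.71584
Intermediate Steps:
Q = 91
z(n, w) = 91
(1389448 - 4882613)/(-4879931 + z(177, 159)) = (1389448 - 4882613)/(-4879931 + 91) = -3493165/(-4879840) = -3493165*(-1/4879840) = 698633/975968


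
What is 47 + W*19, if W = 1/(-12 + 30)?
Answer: 865/18 ≈ 48.056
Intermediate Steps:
W = 1/18 ≈ 0.055556
47 + W*19 = 47 + (1/18)*19 = 47 + 19/18 = 865/18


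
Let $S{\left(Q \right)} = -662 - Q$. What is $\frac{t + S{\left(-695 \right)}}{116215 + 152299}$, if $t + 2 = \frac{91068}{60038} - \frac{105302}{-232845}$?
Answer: $\frac{230446420673}{1876852190604270} \approx 0.00012278$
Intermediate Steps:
$t = - \frac{216123142}{6989774055}$ ($t = -2 + \left(\frac{91068}{60038} - \frac{105302}{-232845}\right) = -2 + \left(91068 \cdot \frac{1}{60038} - - \frac{105302}{232845}\right) = -2 + \left(\frac{45534}{30019} + \frac{105302}{232845}\right) = -2 + \frac{13763424968}{6989774055} = - \frac{216123142}{6989774055} \approx -0.03092$)
$\frac{t + S{\left(-695 \right)}}{116215 + 152299} = \frac{- \frac{216123142}{6989774055} - -33}{116215 + 152299} = \frac{- \frac{216123142}{6989774055} + \left(-662 + 695\right)}{268514} = \left(- \frac{216123142}{6989774055} + 33\right) \frac{1}{268514} = \frac{230446420673}{6989774055} \cdot \frac{1}{268514} = \frac{230446420673}{1876852190604270}$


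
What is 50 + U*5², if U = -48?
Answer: -1150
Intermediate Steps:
50 + U*5² = 50 - 48*5² = 50 - 48*25 = 50 - 1200 = -1150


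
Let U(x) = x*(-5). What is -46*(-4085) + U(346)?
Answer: 186180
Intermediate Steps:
U(x) = -5*x
-46*(-4085) + U(346) = -46*(-4085) - 5*346 = 187910 - 1730 = 186180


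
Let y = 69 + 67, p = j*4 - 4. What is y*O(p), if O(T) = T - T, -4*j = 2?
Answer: 0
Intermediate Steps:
j = -½ (j = -¼*2 = -½ ≈ -0.50000)
p = -6 (p = -½*4 - 4 = -2 - 4 = -6)
O(T) = 0
y = 136
y*O(p) = 136*0 = 0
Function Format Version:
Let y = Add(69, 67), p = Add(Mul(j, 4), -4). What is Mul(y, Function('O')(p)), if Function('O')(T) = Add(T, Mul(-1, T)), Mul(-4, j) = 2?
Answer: 0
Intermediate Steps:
j = Rational(-1, 2) (j = Mul(Rational(-1, 4), 2) = Rational(-1, 2) ≈ -0.50000)
p = -6 (p = Add(Mul(Rational(-1, 2), 4), -4) = Add(-2, -4) = -6)
Function('O')(T) = 0
y = 136
Mul(y, Function('O')(p)) = Mul(136, 0) = 0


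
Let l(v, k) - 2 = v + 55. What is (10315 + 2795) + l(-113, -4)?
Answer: 13054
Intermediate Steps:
l(v, k) = 57 + v (l(v, k) = 2 + (v + 55) = 2 + (55 + v) = 57 + v)
(10315 + 2795) + l(-113, -4) = (10315 + 2795) + (57 - 113) = 13110 - 56 = 13054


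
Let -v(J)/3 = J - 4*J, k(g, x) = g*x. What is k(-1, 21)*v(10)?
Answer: -1890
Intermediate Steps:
v(J) = 9*J (v(J) = -3*(J - 4*J) = -(-9)*J = 9*J)
k(-1, 21)*v(10) = (-1*21)*(9*10) = -21*90 = -1890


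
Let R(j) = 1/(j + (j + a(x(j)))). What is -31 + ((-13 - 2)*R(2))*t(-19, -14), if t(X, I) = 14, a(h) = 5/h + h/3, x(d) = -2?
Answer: -283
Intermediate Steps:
a(h) = 5/h + h/3 (a(h) = 5/h + h*(⅓) = 5/h + h/3)
R(j) = 1/(-19/6 + 2*j) (R(j) = 1/(j + (j + (5/(-2) + (⅓)*(-2)))) = 1/(j + (j + (5*(-½) - ⅔))) = 1/(j + (j + (-5/2 - ⅔))) = 1/(j + (j - 19/6)) = 1/(j + (-19/6 + j)) = 1/(-19/6 + 2*j))
-31 + ((-13 - 2)*R(2))*t(-19, -14) = -31 + ((-13 - 2)*(6/(-19 + 12*2)))*14 = -31 - 90/(-19 + 24)*14 = -31 - 90/5*14 = -31 - 15*6/5*14 = -31 - 18*14 = -31 - 252 = -283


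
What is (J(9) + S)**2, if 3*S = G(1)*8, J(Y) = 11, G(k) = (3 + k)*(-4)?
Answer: 9025/9 ≈ 1002.8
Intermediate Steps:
G(k) = -12 - 4*k
S = -128/3 (S = ((-12 - 4*1)*8)/3 = ((-12 - 4)*8)/3 = (-16*8)/3 = (1/3)*(-128) = -128/3 ≈ -42.667)
(J(9) + S)**2 = (11 - 128/3)**2 = (-95/3)**2 = 9025/9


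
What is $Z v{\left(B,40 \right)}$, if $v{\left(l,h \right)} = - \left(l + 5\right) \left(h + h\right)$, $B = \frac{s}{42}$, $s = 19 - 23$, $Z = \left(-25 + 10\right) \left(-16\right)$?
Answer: $- \frac{659200}{7} \approx -94171.0$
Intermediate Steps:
$Z = 240$ ($Z = \left(-15\right) \left(-16\right) = 240$)
$s = -4$
$B = - \frac{2}{21}$ ($B = - \frac{4}{42} = \left(-4\right) \frac{1}{42} = - \frac{2}{21} \approx -0.095238$)
$v{\left(l,h \right)} = - 2 h \left(5 + l\right)$ ($v{\left(l,h \right)} = - \left(5 + l\right) 2 h = - 2 h \left(5 + l\right)$)
$Z v{\left(B,40 \right)} = 240 \left(\left(-2\right) 40 \left(5 - \frac{2}{21}\right)\right) = 240 \left(\left(-2\right) 40 \cdot \frac{103}{21}\right) = 240 \left(- \frac{8240}{21}\right) = - \frac{659200}{7}$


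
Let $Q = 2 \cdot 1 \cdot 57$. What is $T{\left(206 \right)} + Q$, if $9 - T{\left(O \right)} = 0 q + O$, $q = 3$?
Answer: $-83$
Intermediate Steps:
$Q = 114$ ($Q = 2 \cdot 57 = 114$)
$T{\left(O \right)} = 9 - O$ ($T{\left(O \right)} = 9 - \left(0 \cdot 3 + O\right) = 9 - \left(0 + O\right) = 9 - O$)
$T{\left(206 \right)} + Q = \left(9 - 206\right) + 114 = -197 + 114 = -83$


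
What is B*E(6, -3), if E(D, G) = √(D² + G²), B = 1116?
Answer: 3348*√5 ≈ 7486.4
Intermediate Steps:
B*E(6, -3) = 1116*√(6² + (-3)²) = 1116*√(36 + 9) = 1116*√45 = 1116*(3*√5) = 3348*√5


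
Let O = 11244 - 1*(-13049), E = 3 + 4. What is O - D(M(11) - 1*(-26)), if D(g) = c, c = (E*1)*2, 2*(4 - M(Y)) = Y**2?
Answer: 24279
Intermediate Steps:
E = 7
M(Y) = 4 - Y**2/2
c = 14 (c = (7*1)*2 = 7*2 = 14)
O = 24293 (O = 11244 + 13049 = 24293)
D(g) = 14
O - D(M(11) - 1*(-26)) = 24293 - 1*14 = 24293 - 14 = 24279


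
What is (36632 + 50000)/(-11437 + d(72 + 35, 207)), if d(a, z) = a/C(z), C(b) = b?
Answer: -10143/1339 ≈ -7.5751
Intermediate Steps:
d(a, z) = a/z
(36632 + 50000)/(-11437 + d(72 + 35, 207)) = (36632 + 50000)/(-11437 + (72 + 35)/207) = 86632/(-11437 + 107*(1/207)) = 86632/(-11437 + 107/207) = 86632/(-2367352/207) = 86632*(-207/2367352) = -10143/1339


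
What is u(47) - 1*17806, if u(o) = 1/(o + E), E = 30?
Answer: -1371061/77 ≈ -17806.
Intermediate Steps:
u(o) = 1/(30 + o) (u(o) = 1/(o + 30) = 1/(30 + o))
u(47) - 1*17806 = 1/(30 + 47) - 1*17806 = 1/77 - 17806 = -1371061/77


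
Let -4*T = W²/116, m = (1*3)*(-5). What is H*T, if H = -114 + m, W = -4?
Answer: 129/29 ≈ 4.4483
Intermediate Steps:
m = -15 (m = 3*(-5) = -15)
H = -129 (H = -114 - 15 = -129)
T = -1/29 (T = -(-4)²/(4*116) = -4/116 = -¼*4/29 = -1/29 ≈ -0.034483)
H*T = -129*(-1/29) = 129/29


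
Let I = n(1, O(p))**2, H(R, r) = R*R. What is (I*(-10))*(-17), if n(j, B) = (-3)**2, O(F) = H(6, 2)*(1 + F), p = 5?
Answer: 13770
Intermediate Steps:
H(R, r) = R**2
O(F) = 36 + 36*F (O(F) = 6**2*(1 + F) = 36*(1 + F) = 36 + 36*F)
n(j, B) = 9
I = 81 (I = 9**2 = 81)
(I*(-10))*(-17) = (81*(-10))*(-17) = -810*(-17) = 13770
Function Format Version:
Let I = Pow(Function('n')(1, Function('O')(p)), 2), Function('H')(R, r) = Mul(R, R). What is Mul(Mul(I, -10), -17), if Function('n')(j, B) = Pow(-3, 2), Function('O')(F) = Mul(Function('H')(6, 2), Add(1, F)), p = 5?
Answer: 13770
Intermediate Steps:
Function('H')(R, r) = Pow(R, 2)
Function('O')(F) = Add(36, Mul(36, F)) (Function('O')(F) = Mul(Pow(6, 2), Add(1, F)) = Mul(36, Add(1, F)) = Add(36, Mul(36, F)))
Function('n')(j, B) = 9
I = 81 (I = Pow(9, 2) = 81)
Mul(Mul(I, -10), -17) = Mul(Mul(81, -10), -17) = Mul(-810, -17) = 13770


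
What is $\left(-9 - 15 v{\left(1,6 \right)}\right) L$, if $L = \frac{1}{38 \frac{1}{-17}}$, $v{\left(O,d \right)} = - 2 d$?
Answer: $- \frac{153}{2} \approx -76.5$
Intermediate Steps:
$L = - \frac{17}{38}$ ($L = \frac{1}{38 \left(- \frac{1}{17}\right)} = \frac{1}{- \frac{38}{17}} = - \frac{17}{38} \approx -0.44737$)
$\left(-9 - 15 v{\left(1,6 \right)}\right) L = \left(-9 - 15 \left(\left(-2\right) 6\right)\right) \left(- \frac{17}{38}\right) = \left(-9 - -180\right) \left(- \frac{17}{38}\right) = \left(-9 + 180\right) \left(- \frac{17}{38}\right) = 171 \left(- \frac{17}{38}\right) = - \frac{153}{2}$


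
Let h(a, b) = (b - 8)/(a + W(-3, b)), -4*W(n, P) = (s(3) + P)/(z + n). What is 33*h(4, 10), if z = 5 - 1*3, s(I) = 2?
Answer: 66/7 ≈ 9.4286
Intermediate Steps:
z = 2 (z = 5 - 3 = 2)
W(n, P) = -(2 + P)/(4*(2 + n))
h(a, b) = (-8 + b)/(½ + a + b/4) (h(a, b) = (b - 8)/(a + (-2 - b)/(4*(2 - 3))) = (-8 + b)/(a + (¼)*(-2 - b)/(-1)) = (-8 + b)/(a + (¼)*(-1)*(-2 - b)) = (-8 + b)/(a + (½ + b/4)) = (-8 + b)/(½ + a + b/4))
33*h(4, 10) = 33*(4*(-8 + 10)/(2 + 10 + 4*4)) = 33*(4*2/(2 + 10 + 16)) = 33*(4*2/28) = 33*(4*(1/28)*2) = 33*(2/7) = 66/7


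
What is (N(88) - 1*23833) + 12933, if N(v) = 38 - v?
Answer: -10950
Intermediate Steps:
(N(88) - 1*23833) + 12933 = ((38 - 1*88) - 1*23833) + 12933 = ((38 - 88) - 23833) + 12933 = (-50 - 23833) + 12933 = -23883 + 12933 = -10950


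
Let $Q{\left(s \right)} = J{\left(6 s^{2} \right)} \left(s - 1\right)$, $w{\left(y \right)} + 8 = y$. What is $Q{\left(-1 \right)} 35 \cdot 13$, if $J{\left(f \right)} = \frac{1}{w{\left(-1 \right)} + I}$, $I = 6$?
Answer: $\frac{910}{3} \approx 303.33$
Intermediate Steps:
$w{\left(y \right)} = -8 + y$
$J{\left(f \right)} = - \frac{1}{3}$ ($J{\left(f \right)} = \frac{1}{\left(-8 - 1\right) + 6} = \frac{1}{-9 + 6} = \frac{1}{-3} = - \frac{1}{3}$)
$Q{\left(s \right)} = \frac{1}{3} - \frac{s}{3}$ ($Q{\left(s \right)} = - \frac{s - 1}{3} = - \frac{-1 + s}{3} = \frac{1}{3} - \frac{s}{3}$)
$Q{\left(-1 \right)} 35 \cdot 13 = \left(\frac{1}{3} - - \frac{1}{3}\right) 35 \cdot 13 = \left(\frac{1}{3} + \frac{1}{3}\right) 35 \cdot 13 = \frac{2}{3} \cdot 35 \cdot 13 = \frac{70}{3} \cdot 13 = \frac{910}{3}$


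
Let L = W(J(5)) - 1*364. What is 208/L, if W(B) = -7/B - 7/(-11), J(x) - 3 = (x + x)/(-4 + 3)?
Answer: -1144/1993 ≈ -0.57401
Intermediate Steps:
J(x) = 3 - 2*x (J(x) = 3 + (x + x)/(-4 + 3) = 3 + (2*x)/(-1) = 3 + (2*x)*(-1) = 3 - 2*x)
W(B) = 7/11 - 7/B (W(B) = -7/B - 7*(-1/11) = -7/B + 7/11 = 7/11 - 7/B)
L = -3986/11 (L = (7/11 - 7/(3 - 2*5)) - 1*364 = (7/11 - 7/(3 - 10)) - 364 = (7/11 - 7/(-7)) - 364 = (7/11 - 7*(-⅐)) - 364 = (7/11 + 1) - 364 = 18/11 - 364 = -3986/11 ≈ -362.36)
208/L = 208/(-3986/11) = 208*(-11/3986) = -1144/1993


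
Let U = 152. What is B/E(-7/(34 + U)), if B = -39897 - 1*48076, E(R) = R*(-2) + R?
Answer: -16362978/7 ≈ -2.3376e+6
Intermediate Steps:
E(R) = -R (E(R) = -2*R + R = -R)
B = -87973 (B = -39897 - 48076 = -87973)
B/E(-7/(34 + U)) = -87973/((-(-7)/(34 + 152))) = -87973/((-(-7)/186)) = -87973/((-1*(-7/186))) = -87973/7/186 = -87973*186/7 = -16362978/7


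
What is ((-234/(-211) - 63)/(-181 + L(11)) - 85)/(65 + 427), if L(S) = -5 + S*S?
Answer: -288179/1686945 ≈ -0.17083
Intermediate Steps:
L(S) = -5 + S²
((-234/(-211) - 63)/(-181 + L(11)) - 85)/(65 + 427) = ((-234/(-211) - 63)/(-181 + (-5 + 11²)) - 85)/(65 + 427) = ((-234*(-1/211) - 63)/(-181 + (-5 + 121)) - 85)/492 = ((234/211 - 63)/(-181 + 116) - 85)*(1/492) = (-13059/211/(-65) - 85)*(1/492) = (-13059/211*(-1/65) - 85)*(1/492) = (13059/13715 - 85)*(1/492) = -1152716/13715*1/492 = -288179/1686945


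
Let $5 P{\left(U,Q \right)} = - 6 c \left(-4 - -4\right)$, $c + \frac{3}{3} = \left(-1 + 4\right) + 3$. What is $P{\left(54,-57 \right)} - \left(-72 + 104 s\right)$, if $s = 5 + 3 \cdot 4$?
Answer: $-1696$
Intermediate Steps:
$c = 5$ ($c = -1 + \left(\left(-1 + 4\right) + 3\right) = -1 + \left(3 + 3\right) = -1 + 6 = 5$)
$P{\left(U,Q \right)} = 0$ ($P{\left(U,Q \right)} = \frac{\left(-6\right) 5 \left(-4 - -4\right)}{5} = \frac{\left(-30\right) \left(-4 + 4\right)}{5} = \frac{\left(-30\right) 0}{5} = \frac{1}{5} \cdot 0 = 0$)
$s = 17$ ($s = 5 + 12 = 17$)
$P{\left(54,-57 \right)} - \left(-72 + 104 s\right) = 0 + \left(72 - 1768\right) = 0 - 1696 = -1696$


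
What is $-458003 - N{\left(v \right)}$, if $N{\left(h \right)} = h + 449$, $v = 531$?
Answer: $-458983$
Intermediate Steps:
$N{\left(h \right)} = 449 + h$
$-458003 - N{\left(v \right)} = -458003 - \left(449 + 531\right) = -458003 - 980 = -458983$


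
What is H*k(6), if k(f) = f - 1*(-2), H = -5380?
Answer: -43040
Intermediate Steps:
k(f) = 2 + f (k(f) = f + 2 = 2 + f)
H*k(6) = -5380*(2 + 6) = -5380*8 = -43040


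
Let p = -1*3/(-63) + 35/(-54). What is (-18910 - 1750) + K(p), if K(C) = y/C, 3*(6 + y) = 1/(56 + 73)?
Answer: -201564778/9761 ≈ -20650.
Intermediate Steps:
p = -227/378 (p = -3*(-1/63) + 35*(-1/54) = 1/21 - 35/54 = -227/378 ≈ -0.60053)
y = -2321/387 (y = -6 + 1/(3*(56 + 73)) = -6 + (1/3)/129 = -6 + (1/3)*(1/129) = -6 + 1/387 = -2321/387 ≈ -5.9974)
K(C) = -2321/(387*C)
(-18910 - 1750) + K(p) = (-18910 - 1750) - 2321/(387*(-227/378)) = -20660 - 2321/387*(-378/227) = -20660 + 97482/9761 = -201564778/9761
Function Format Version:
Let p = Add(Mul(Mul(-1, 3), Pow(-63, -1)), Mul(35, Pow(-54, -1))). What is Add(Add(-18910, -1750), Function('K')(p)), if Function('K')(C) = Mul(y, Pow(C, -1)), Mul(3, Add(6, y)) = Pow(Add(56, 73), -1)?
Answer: Rational(-201564778, 9761) ≈ -20650.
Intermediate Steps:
p = Rational(-227, 378) (p = Add(Mul(-3, Rational(-1, 63)), Mul(35, Rational(-1, 54))) = Add(Rational(1, 21), Rational(-35, 54)) = Rational(-227, 378) ≈ -0.60053)
y = Rational(-2321, 387) (y = Add(-6, Mul(Rational(1, 3), Pow(Add(56, 73), -1))) = Add(-6, Mul(Rational(1, 3), Pow(129, -1))) = Add(-6, Mul(Rational(1, 3), Rational(1, 129))) = Add(-6, Rational(1, 387)) = Rational(-2321, 387) ≈ -5.9974)
Function('K')(C) = Mul(Rational(-2321, 387), Pow(C, -1))
Add(Add(-18910, -1750), Function('K')(p)) = Add(Add(-18910, -1750), Mul(Rational(-2321, 387), Pow(Rational(-227, 378), -1))) = Add(-20660, Mul(Rational(-2321, 387), Rational(-378, 227))) = Add(-20660, Rational(97482, 9761)) = Rational(-201564778, 9761)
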